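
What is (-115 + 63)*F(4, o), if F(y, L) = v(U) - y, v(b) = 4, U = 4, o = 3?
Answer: 0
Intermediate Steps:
F(y, L) = 4 - y
(-115 + 63)*F(4, o) = (-115 + 63)*(4 - 1*4) = -52*(4 - 4) = -52*0 = 0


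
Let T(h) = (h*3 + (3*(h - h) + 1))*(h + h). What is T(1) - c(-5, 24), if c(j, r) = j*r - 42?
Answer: 170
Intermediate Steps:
c(j, r) = -42 + j*r
T(h) = 2*h*(1 + 3*h) (T(h) = (3*h + (3*0 + 1))*(2*h) = (3*h + (0 + 1))*(2*h) = (3*h + 1)*(2*h) = (1 + 3*h)*(2*h) = 2*h*(1 + 3*h))
T(1) - c(-5, 24) = 2*1*(1 + 3*1) - (-42 - 5*24) = 2*1*(1 + 3) - (-42 - 120) = 2*1*4 - 1*(-162) = 8 + 162 = 170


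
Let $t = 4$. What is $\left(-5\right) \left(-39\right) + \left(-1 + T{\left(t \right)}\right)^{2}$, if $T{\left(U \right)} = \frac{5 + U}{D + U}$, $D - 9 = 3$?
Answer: $\frac{49969}{256} \approx 195.19$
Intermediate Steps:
$D = 12$ ($D = 9 + 3 = 12$)
$T{\left(U \right)} = \frac{5 + U}{12 + U}$
$\left(-5\right) \left(-39\right) + \left(-1 + T{\left(t \right)}\right)^{2} = \left(-5\right) \left(-39\right) + \left(-1 + \frac{5 + 4}{12 + 4}\right)^{2} = 195 + \left(-1 + \frac{1}{16} \cdot 9\right)^{2} = 195 + \left(-1 + \frac{9}{16}\right)^{2} = 195 + \left(- \frac{7}{16}\right)^{2} = 195 + \frac{49}{256} = \frac{49969}{256}$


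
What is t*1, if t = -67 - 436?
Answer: -503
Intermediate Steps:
t = -503
t*1 = -503*1 = -503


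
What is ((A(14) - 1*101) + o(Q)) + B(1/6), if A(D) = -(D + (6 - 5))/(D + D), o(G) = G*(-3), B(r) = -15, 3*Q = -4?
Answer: -3151/28 ≈ -112.54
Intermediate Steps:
Q = -4/3 (Q = (⅓)*(-4) = -4/3 ≈ -1.3333)
o(G) = -3*G
A(D) = -(1 + D)/(2*D) (A(D) = -(D + 1)/(2*D) = -(1 + D)*1/(2*D) = -(1 + D)/(2*D))
((A(14) - 1*101) + o(Q)) + B(1/6) = (((½)*(-1 - 1*14)/14 - 1*101) - 3*(-4/3)) - 15 = (((½)*(1/14)*(-1 - 14) - 101) + 4) - 15 = (((½)*(1/14)*(-15) - 101) + 4) - 15 = ((-15/28 - 101) + 4) - 15 = (-2843/28 + 4) - 15 = -2731/28 - 15 = -3151/28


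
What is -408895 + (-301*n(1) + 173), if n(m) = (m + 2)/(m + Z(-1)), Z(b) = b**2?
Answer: -818347/2 ≈ -4.0917e+5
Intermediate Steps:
n(m) = (2 + m)/(1 + m) (n(m) = (m + 2)/(m + (-1)**2) = (2 + m)/(m + 1) = (2 + m)/(1 + m))
-408895 + (-301*n(1) + 173) = -408895 + (-301*(2 + 1)/(1 + 1) + 173) = -408895 + (-301*3/2 + 173) = -408895 + (-903/2 + 173) = -408895 - 557/2 = -818347/2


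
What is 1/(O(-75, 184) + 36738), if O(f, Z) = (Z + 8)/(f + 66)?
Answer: 3/110150 ≈ 2.7236e-5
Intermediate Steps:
O(f, Z) = (8 + Z)/(66 + f)
1/(O(-75, 184) + 36738) = 1/((8 + 184)/(66 - 75) + 36738) = 1/(192/(-9) + 36738) = 1/(-⅑*192 + 36738) = 1/(-64/3 + 36738) = 1/(110150/3) = 3/110150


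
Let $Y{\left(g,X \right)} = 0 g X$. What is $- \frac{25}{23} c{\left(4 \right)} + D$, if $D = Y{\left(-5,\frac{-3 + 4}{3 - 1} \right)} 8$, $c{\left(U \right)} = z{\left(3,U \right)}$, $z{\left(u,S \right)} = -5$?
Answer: $\frac{125}{23} \approx 5.4348$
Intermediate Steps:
$c{\left(U \right)} = -5$
$Y{\left(g,X \right)} = 0$ ($Y{\left(g,X \right)} = 0 X = 0$)
$D = 0$ ($D = 0 \cdot 8 = 0$)
$- \frac{25}{23} c{\left(4 \right)} + D = - \frac{25}{23} \left(-5\right) + 0 = \left(-25\right) \frac{1}{23} \left(-5\right) + 0 = \left(- \frac{25}{23}\right) \left(-5\right) + 0 = \frac{125}{23} + 0 = \frac{125}{23}$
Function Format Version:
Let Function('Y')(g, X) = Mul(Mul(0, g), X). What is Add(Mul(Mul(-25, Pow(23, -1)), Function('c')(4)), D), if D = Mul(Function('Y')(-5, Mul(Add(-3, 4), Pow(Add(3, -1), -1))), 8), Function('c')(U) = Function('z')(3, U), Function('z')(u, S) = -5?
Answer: Rational(125, 23) ≈ 5.4348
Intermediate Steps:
Function('c')(U) = -5
Function('Y')(g, X) = 0 (Function('Y')(g, X) = Mul(0, X) = 0)
D = 0 (D = Mul(0, 8) = 0)
Add(Mul(Mul(-25, Pow(23, -1)), Function('c')(4)), D) = Add(Mul(Mul(-25, Pow(23, -1)), -5), 0) = Add(Mul(Mul(-25, Rational(1, 23)), -5), 0) = Add(Mul(Rational(-25, 23), -5), 0) = Add(Rational(125, 23), 0) = Rational(125, 23)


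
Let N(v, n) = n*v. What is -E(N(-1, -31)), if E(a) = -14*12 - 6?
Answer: 174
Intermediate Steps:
E(a) = -174 (E(a) = -168 - 6 = -174)
-E(N(-1, -31)) = -1*(-174) = 174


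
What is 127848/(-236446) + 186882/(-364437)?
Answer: -2161429594/2051658831 ≈ -1.0535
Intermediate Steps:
127848/(-236446) + 186882/(-364437) = 127848*(-1/236446) + 186882*(-1/364437) = -9132/16889 - 62294/121479 = -2161429594/2051658831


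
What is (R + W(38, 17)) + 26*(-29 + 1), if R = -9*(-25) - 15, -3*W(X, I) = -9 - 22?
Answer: -1523/3 ≈ -507.67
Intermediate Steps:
W(X, I) = 31/3 (W(X, I) = -(-9 - 22)/3 = -⅓*(-31) = 31/3)
R = 210 (R = 225 - 15 = 210)
(R + W(38, 17)) + 26*(-29 + 1) = (210 + 31/3) + 26*(-29 + 1) = 661/3 + 26*(-28) = 661/3 - 728 = -1523/3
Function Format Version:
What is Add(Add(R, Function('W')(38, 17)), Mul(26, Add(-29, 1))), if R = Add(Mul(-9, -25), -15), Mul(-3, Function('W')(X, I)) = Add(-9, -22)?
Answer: Rational(-1523, 3) ≈ -507.67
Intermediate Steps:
Function('W')(X, I) = Rational(31, 3) (Function('W')(X, I) = Mul(Rational(-1, 3), Add(-9, -22)) = Mul(Rational(-1, 3), -31) = Rational(31, 3))
R = 210 (R = Add(225, -15) = 210)
Add(Add(R, Function('W')(38, 17)), Mul(26, Add(-29, 1))) = Add(Add(210, Rational(31, 3)), Mul(26, Add(-29, 1))) = Add(Rational(661, 3), Mul(26, -28)) = Add(Rational(661, 3), -728) = Rational(-1523, 3)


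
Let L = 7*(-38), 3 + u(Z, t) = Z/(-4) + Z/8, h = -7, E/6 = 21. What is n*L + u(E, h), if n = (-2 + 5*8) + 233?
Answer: -288419/4 ≈ -72105.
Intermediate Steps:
E = 126 (E = 6*21 = 126)
u(Z, t) = -3 - Z/8 (u(Z, t) = -3 + (Z/(-4) + Z/8) = -3 + (Z*(-¼) + Z*(⅛)) = -3 + (-Z/4 + Z/8) = -3 - Z/8)
n = 271 (n = (-2 + 40) + 233 = 38 + 233 = 271)
L = -266
n*L + u(E, h) = 271*(-266) + (-3 - ⅛*126) = -72086 + (-3 - 63/4) = -72086 - 75/4 = -288419/4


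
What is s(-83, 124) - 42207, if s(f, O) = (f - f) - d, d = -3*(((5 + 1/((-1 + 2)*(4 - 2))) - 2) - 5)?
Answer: -84423/2 ≈ -42212.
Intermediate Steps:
d = 9/2 (d = -3*(((5 + 1/(1*2)) - 2) - 5) = -3*(((5 + 1/2) - 2) - 5) = -3*(((5 + ½) - 2) - 5) = -3*((11/2 - 2) - 5) = -3*(7/2 - 5) = -3*(-3/2) = 9/2 ≈ 4.5000)
s(f, O) = -9/2 (s(f, O) = (f - f) - 1*9/2 = 0 - 9/2 = -9/2)
s(-83, 124) - 42207 = -9/2 - 42207 = -84423/2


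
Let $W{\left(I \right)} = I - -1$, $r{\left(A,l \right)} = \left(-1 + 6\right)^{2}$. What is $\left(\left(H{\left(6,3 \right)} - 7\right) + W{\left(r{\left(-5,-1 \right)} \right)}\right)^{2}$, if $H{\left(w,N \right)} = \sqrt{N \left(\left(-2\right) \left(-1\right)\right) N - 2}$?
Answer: $529$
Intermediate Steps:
$r{\left(A,l \right)} = 25$ ($r{\left(A,l \right)} = 5^{2} = 25$)
$H{\left(w,N \right)} = \sqrt{-2 + 2 N^{2}}$ ($H{\left(w,N \right)} = \sqrt{N 2 N - 2} = \sqrt{2 N N - 2} = \sqrt{2 N^{2} - 2} = \sqrt{-2 + 2 N^{2}}$)
$W{\left(I \right)} = 1 + I$ ($W{\left(I \right)} = I + 1 = 1 + I$)
$\left(\left(H{\left(6,3 \right)} - 7\right) + W{\left(r{\left(-5,-1 \right)} \right)}\right)^{2} = \left(\left(\sqrt{-2 + 2 \cdot 3^{2}} - 7\right) + \left(1 + 25\right)\right)^{2} = \left(\left(\sqrt{-2 + 2 \cdot 9} - 7\right) + 26\right)^{2} = \left(\left(\sqrt{-2 + 18} - 7\right) + 26\right)^{2} = \left(\left(\sqrt{16} - 7\right) + 26\right)^{2} = \left(\left(4 - 7\right) + 26\right)^{2} = \left(-3 + 26\right)^{2} = 23^{2} = 529$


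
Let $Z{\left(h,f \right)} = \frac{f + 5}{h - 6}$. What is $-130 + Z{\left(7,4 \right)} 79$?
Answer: $581$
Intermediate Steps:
$Z{\left(h,f \right)} = \frac{5 + f}{-6 + h}$
$-130 + Z{\left(7,4 \right)} 79 = -130 + \frac{5 + 4}{-6 + 7} \cdot 79 = -130 + 1^{-1} \cdot 9 \cdot 79 = -130 + 1 \cdot 9 \cdot 79 = -130 + 9 \cdot 79 = -130 + 711 = 581$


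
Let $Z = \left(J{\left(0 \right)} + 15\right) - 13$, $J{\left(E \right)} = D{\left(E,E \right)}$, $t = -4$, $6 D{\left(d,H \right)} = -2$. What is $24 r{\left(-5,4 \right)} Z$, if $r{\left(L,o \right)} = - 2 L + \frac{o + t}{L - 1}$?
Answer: $400$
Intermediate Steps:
$D{\left(d,H \right)} = - \frac{1}{3}$ ($D{\left(d,H \right)} = \frac{1}{6} \left(-2\right) = - \frac{1}{3}$)
$J{\left(E \right)} = - \frac{1}{3}$
$Z = \frac{5}{3}$ ($Z = \left(- \frac{1}{3} + 15\right) - 13 = \frac{44}{3} - 13 = \frac{5}{3} \approx 1.6667$)
$r{\left(L,o \right)} = - 2 L + \frac{-4 + o}{-1 + L}$ ($r{\left(L,o \right)} = - 2 L + \frac{o - 4}{L - 1} = - 2 L + \frac{-4 + o}{-1 + L}$)
$24 r{\left(-5,4 \right)} Z = 24 \frac{-4 + 4 - 2 \left(-5\right)^{2} + 2 \left(-5\right)}{-1 - 5} \cdot \frac{5}{3} = 24 \frac{-4 + 4 - 50 - 10}{-6} \cdot \frac{5}{3} = 24 \left(- \frac{-4 + 4 - 50 - 10}{6}\right) \frac{5}{3} = 24 \left(\left(- \frac{1}{6}\right) \left(-60\right)\right) \frac{5}{3} = 24 \cdot 10 \cdot \frac{5}{3} = 240 \cdot \frac{5}{3} = 400$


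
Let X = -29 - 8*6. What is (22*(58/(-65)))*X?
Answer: 98252/65 ≈ 1511.6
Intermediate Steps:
X = -77 (X = -29 - 1*48 = -29 - 48 = -77)
(22*(58/(-65)))*X = (22*(58/(-65)))*(-77) = (22*(58*(-1/65)))*(-77) = (22*(-58/65))*(-77) = -1276/65*(-77) = 98252/65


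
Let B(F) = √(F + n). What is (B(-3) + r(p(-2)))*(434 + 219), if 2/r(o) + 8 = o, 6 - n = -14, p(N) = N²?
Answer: -653/2 + 653*√17 ≈ 2365.9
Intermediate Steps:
n = 20 (n = 6 - 1*(-14) = 6 + 14 = 20)
r(o) = 2/(-8 + o)
B(F) = √(20 + F) (B(F) = √(F + 20) = √(20 + F))
(B(-3) + r(p(-2)))*(434 + 219) = (√(20 - 3) + 2/(-8 + (-2)²))*(434 + 219) = (√17 + 2/(-8 + 4))*653 = (√17 + 2/(-4))*653 = (√17 + 2*(-¼))*653 = (√17 - ½)*653 = (-½ + √17)*653 = -653/2 + 653*√17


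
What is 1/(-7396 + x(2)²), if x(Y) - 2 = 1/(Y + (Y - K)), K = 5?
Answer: -1/7395 ≈ -0.00013523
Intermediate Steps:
x(Y) = 2 + 1/(-5 + 2*Y) (x(Y) = 2 + 1/(Y + (Y - 1*5)) = 2 + 1/(Y + (Y - 5)) = 2 + 1/(Y + (-5 + Y)) = 2 + 1/(-5 + 2*Y))
1/(-7396 + x(2)²) = 1/(-7396 + ((-9 + 4*2)/(-5 + 2*2))²) = 1/(-7396 + ((-9 + 8)/(-5 + 4))²) = 1/(-7396 + (-1/(-1))²) = 1/(-7396 + (-1*(-1))²) = 1/(-7396 + 1²) = 1/(-7396 + 1) = 1/(-7395) = -1/7395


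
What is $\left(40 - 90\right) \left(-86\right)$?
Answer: $4300$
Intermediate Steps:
$\left(40 - 90\right) \left(-86\right) = \left(-50\right) \left(-86\right) = 4300$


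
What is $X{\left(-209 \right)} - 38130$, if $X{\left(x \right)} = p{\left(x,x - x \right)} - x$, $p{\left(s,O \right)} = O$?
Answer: $-37921$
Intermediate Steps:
$X{\left(x \right)} = - x$ ($X{\left(x \right)} = \left(x - x\right) - x = 0 - x = - x$)
$X{\left(-209 \right)} - 38130 = \left(-1\right) \left(-209\right) - 38130 = 209 - 38130 = -37921$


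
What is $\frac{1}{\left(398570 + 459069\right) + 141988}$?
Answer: $\frac{1}{999627} \approx 1.0004 \cdot 10^{-6}$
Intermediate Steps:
$\frac{1}{\left(398570 + 459069\right) + 141988} = \frac{1}{857639 + 141988} = \frac{1}{999627}$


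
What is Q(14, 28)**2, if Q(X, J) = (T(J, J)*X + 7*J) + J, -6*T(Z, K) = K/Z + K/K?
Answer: 432964/9 ≈ 48107.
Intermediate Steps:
T(Z, K) = -1/6 - K/(6*Z) (T(Z, K) = -(K/Z + K/K)/6 = -(K/Z + 1)/6 = -(1 + K/Z)/6 = -1/6 - K/(6*Z))
Q(X, J) = 8*J - X/3 (Q(X, J) = (((-J - J)/(6*J))*X + 7*J) + J = (((-2*J)/(6*J))*X + 7*J) + J = (-X/3 + 7*J) + J = (7*J - X/3) + J = 8*J - X/3)
Q(14, 28)**2 = (8*28 - 1/3*14)**2 = (224 - 14/3)**2 = (658/3)**2 = 432964/9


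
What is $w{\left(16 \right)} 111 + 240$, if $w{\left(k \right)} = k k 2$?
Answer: $57072$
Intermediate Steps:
$w{\left(k \right)} = 2 k^{2}$ ($w{\left(k \right)} = k^{2} \cdot 2 = 2 k^{2}$)
$w{\left(16 \right)} 111 + 240 = 2 \cdot 16^{2} \cdot 111 + 240 = 2 \cdot 256 \cdot 111 + 240 = 512 \cdot 111 + 240 = 56832 + 240 = 57072$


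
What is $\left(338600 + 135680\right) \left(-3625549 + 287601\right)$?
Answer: $-1583121977440$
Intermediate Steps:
$\left(338600 + 135680\right) \left(-3625549 + 287601\right) = 474280 \left(-3337948\right) = -1583121977440$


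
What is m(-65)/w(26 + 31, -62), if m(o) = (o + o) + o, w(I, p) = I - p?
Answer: -195/119 ≈ -1.6387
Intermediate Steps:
m(o) = 3*o (m(o) = 2*o + o = 3*o)
m(-65)/w(26 + 31, -62) = (3*(-65))/((26 + 31) - 1*(-62)) = -195/(57 + 62) = -195/119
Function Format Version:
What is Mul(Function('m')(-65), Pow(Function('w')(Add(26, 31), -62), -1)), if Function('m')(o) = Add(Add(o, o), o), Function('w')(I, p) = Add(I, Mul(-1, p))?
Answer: Rational(-195, 119) ≈ -1.6387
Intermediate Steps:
Function('m')(o) = Mul(3, o) (Function('m')(o) = Add(Mul(2, o), o) = Mul(3, o))
Mul(Function('m')(-65), Pow(Function('w')(Add(26, 31), -62), -1)) = Mul(Mul(3, -65), Pow(Add(Add(26, 31), Mul(-1, -62)), -1)) = Mul(-195, Pow(Add(57, 62), -1)) = Mul(-195, Pow(119, -1)) = Mul(-195, Rational(1, 119)) = Rational(-195, 119)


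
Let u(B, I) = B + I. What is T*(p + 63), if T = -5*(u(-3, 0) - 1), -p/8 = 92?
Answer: -13460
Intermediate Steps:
p = -736 (p = -8*92 = -736)
T = 20 (T = -5*((-3 + 0) - 1) = -5*(-3 - 1) = -5*(-4) = 20)
T*(p + 63) = 20*(-736 + 63) = 20*(-673) = -13460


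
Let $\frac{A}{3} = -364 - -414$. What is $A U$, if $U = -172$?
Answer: $-25800$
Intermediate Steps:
$A = 150$ ($A = 3 \left(-364 - -414\right) = 3 \left(-364 + \left(-20 + 434\right)\right) = 3 \left(-364 + 414\right) = 3 \cdot 50 = 150$)
$A U = 150 \left(-172\right) = -25800$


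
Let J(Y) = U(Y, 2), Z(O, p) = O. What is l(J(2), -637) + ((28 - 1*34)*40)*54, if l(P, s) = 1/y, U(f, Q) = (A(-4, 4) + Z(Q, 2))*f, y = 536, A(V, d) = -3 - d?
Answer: -6946559/536 ≈ -12960.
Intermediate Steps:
U(f, Q) = f*(-7 + Q) (U(f, Q) = ((-3 - 1*4) + Q)*f = ((-3 - 4) + Q)*f = (-7 + Q)*f = f*(-7 + Q))
J(Y) = -5*Y (J(Y) = Y*(-7 + 2) = Y*(-5) = -5*Y)
l(P, s) = 1/536
l(J(2), -637) + ((28 - 1*34)*40)*54 = 1/536 + ((28 - 1*34)*40)*54 = 1/536 + ((28 - 34)*40)*54 = 1/536 - 6*40*54 = 1/536 - 240*54 = 1/536 - 12960 = -6946559/536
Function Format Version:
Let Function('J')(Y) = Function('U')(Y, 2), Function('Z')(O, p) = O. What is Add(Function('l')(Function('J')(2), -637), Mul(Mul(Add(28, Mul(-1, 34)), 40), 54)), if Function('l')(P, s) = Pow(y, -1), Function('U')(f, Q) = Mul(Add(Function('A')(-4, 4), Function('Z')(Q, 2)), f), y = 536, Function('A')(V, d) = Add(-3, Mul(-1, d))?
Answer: Rational(-6946559, 536) ≈ -12960.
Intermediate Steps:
Function('U')(f, Q) = Mul(f, Add(-7, Q)) (Function('U')(f, Q) = Mul(Add(Add(-3, Mul(-1, 4)), Q), f) = Mul(Add(Add(-3, -4), Q), f) = Mul(Add(-7, Q), f) = Mul(f, Add(-7, Q)))
Function('J')(Y) = Mul(-5, Y) (Function('J')(Y) = Mul(Y, Add(-7, 2)) = Mul(Y, -5) = Mul(-5, Y))
Function('l')(P, s) = Rational(1, 536) (Function('l')(P, s) = Pow(536, -1) = Rational(1, 536))
Add(Function('l')(Function('J')(2), -637), Mul(Mul(Add(28, Mul(-1, 34)), 40), 54)) = Add(Rational(1, 536), Mul(Mul(Add(28, Mul(-1, 34)), 40), 54)) = Add(Rational(1, 536), Mul(Mul(Add(28, -34), 40), 54)) = Add(Rational(1, 536), Mul(Mul(-6, 40), 54)) = Add(Rational(1, 536), Mul(-240, 54)) = Add(Rational(1, 536), -12960) = Rational(-6946559, 536)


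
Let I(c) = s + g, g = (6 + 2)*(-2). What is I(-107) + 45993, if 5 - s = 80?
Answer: 45902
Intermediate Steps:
s = -75 (s = 5 - 1*80 = 5 - 80 = -75)
g = -16 (g = 8*(-2) = -16)
I(c) = -91 (I(c) = -75 - 16 = -91)
I(-107) + 45993 = -91 + 45993 = 45902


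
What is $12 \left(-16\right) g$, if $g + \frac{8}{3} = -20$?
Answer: $4352$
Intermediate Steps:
$g = - \frac{68}{3}$ ($g = - \frac{8}{3} - 20 = - \frac{68}{3} \approx -22.667$)
$12 \left(-16\right) g = 12 \left(-16\right) \left(- \frac{68}{3}\right) = \left(-192\right) \left(- \frac{68}{3}\right) = 4352$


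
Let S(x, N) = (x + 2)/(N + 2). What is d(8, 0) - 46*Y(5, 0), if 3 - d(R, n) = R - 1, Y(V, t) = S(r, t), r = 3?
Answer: -119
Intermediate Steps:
S(x, N) = (2 + x)/(2 + N)
Y(V, t) = 5/(2 + t) (Y(V, t) = (2 + 3)/(2 + t) = 5/(2 + t))
d(R, n) = 4 - R (d(R, n) = 3 - (R - 1) = 3 - (-1 + R) = 3 + (1 - R) = 4 - R)
d(8, 0) - 46*Y(5, 0) = (4 - 1*8) - 230/(2 + 0) = (4 - 8) - 230/2 = -4 - 230/2 = -4 - 46*5/2 = -4 - 115 = -119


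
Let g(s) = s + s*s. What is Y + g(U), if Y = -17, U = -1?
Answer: -17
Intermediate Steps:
g(s) = s + s²
Y + g(U) = -17 - (1 - 1) = -17 - 1*0 = -17 + 0 = -17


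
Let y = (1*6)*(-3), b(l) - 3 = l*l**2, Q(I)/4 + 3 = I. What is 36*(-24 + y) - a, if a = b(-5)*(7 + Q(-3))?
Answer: -3586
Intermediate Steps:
Q(I) = -12 + 4*I
b(l) = 3 + l**3 (b(l) = 3 + l*l**2 = 3 + l**3)
y = -18 (y = 6*(-3) = -18)
a = 2074 (a = (3 + (-5)**3)*(7 + (-12 + 4*(-3))) = (3 - 125)*(7 + (-12 - 12)) = -122*(7 - 24) = -122*(-17) = 2074)
36*(-24 + y) - a = 36*(-24 - 18) - 1*2074 = 36*(-42) - 2074 = -1512 - 2074 = -3586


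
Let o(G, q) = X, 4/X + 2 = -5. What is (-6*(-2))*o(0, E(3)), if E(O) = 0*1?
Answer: -48/7 ≈ -6.8571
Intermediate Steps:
E(O) = 0
X = -4/7 (X = 4/(-2 - 5) = 4/(-7) = 4*(-⅐) = -4/7 ≈ -0.57143)
o(G, q) = -4/7
(-6*(-2))*o(0, E(3)) = -6*(-2)*(-4/7) = 12*(-4/7) = -48/7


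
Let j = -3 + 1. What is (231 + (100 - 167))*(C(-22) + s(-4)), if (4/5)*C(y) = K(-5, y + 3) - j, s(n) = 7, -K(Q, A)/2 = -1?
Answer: 1968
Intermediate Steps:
K(Q, A) = 2 (K(Q, A) = -2*(-1) = 2)
j = -2
C(y) = 5 (C(y) = 5*(2 - 1*(-2))/4 = 5*(2 + 2)/4 = (5/4)*4 = 5)
(231 + (100 - 167))*(C(-22) + s(-4)) = (231 + (100 - 167))*(5 + 7) = (231 - 67)*12 = 164*12 = 1968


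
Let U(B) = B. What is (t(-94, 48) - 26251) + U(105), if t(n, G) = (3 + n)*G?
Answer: -30514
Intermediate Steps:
t(n, G) = G*(3 + n)
(t(-94, 48) - 26251) + U(105) = (48*(3 - 94) - 26251) + 105 = (48*(-91) - 26251) + 105 = (-4368 - 26251) + 105 = -30619 + 105 = -30514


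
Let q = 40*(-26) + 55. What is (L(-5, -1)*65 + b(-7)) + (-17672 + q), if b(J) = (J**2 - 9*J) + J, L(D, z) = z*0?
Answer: -18552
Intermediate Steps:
q = -985 (q = -1040 + 55 = -985)
L(D, z) = 0
b(J) = J**2 - 8*J
(L(-5, -1)*65 + b(-7)) + (-17672 + q) = (0*65 - 7*(-8 - 7)) + (-17672 - 985) = (0 - 7*(-15)) - 18657 = (0 + 105) - 18657 = 105 - 18657 = -18552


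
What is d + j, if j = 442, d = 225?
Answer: 667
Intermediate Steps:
d + j = 225 + 442 = 667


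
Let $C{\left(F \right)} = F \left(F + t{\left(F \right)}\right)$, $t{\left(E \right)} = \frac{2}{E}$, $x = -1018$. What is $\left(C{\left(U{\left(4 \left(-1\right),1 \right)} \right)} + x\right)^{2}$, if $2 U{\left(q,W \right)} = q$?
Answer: $1024144$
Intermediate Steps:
$U{\left(q,W \right)} = \frac{q}{2}$
$C{\left(F \right)} = F \left(F + \frac{2}{F}\right)$
$\left(C{\left(U{\left(4 \left(-1\right),1 \right)} \right)} + x\right)^{2} = \left(\left(2 + \left(\frac{4 \left(-1\right)}{2}\right)^{2}\right) - 1018\right)^{2} = \left(\left(2 + \left(\frac{1}{2} \left(-4\right)\right)^{2}\right) - 1018\right)^{2} = \left(\left(2 + \left(-2\right)^{2}\right) - 1018\right)^{2} = \left(\left(2 + 4\right) - 1018\right)^{2} = \left(6 - 1018\right)^{2} = \left(-1012\right)^{2} = 1024144$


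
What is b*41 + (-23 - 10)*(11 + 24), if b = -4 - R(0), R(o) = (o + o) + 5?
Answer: -1524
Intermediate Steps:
R(o) = 5 + 2*o (R(o) = 2*o + 5 = 5 + 2*o)
b = -9 (b = -4 - (5 + 2*0) = -4 - (5 + 0) = -4 - 1*5 = -4 - 5 = -9)
b*41 + (-23 - 10)*(11 + 24) = -9*41 + (-23 - 10)*(11 + 24) = -369 - 33*35 = -369 - 1155 = -1524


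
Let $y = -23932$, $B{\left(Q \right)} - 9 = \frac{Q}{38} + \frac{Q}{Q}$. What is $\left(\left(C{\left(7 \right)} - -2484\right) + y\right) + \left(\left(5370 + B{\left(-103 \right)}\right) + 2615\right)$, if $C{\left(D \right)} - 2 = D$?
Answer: $- \frac{510975}{38} \approx -13447.0$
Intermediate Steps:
$C{\left(D \right)} = 2 + D$
$B{\left(Q \right)} = 10 + \frac{Q}{38}$ ($B{\left(Q \right)} = 9 + \left(\frac{Q}{38} + \frac{Q}{Q}\right) = 9 + \left(Q \frac{1}{38} + 1\right) = 9 + \left(\frac{Q}{38} + 1\right) = 9 + \left(1 + \frac{Q}{38}\right) = 10 + \frac{Q}{38}$)
$\left(\left(C{\left(7 \right)} - -2484\right) + y\right) + \left(\left(5370 + B{\left(-103 \right)}\right) + 2615\right) = \left(\left(\left(2 + 7\right) - -2484\right) - 23932\right) + \left(\left(5370 + \left(10 + \frac{1}{38} \left(-103\right)\right)\right) + 2615\right) = \left(\left(9 + 2484\right) - 23932\right) + \left(\left(5370 + \left(10 - \frac{103}{38}\right)\right) + 2615\right) = \left(2493 - 23932\right) + \left(\left(5370 + \frac{277}{38}\right) + 2615\right) = -21439 + \left(\frac{204337}{38} + 2615\right) = -21439 + \frac{303707}{38} = - \frac{510975}{38}$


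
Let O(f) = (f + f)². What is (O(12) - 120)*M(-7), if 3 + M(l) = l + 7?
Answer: -1368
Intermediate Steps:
O(f) = 4*f² (O(f) = (2*f)² = 4*f²)
M(l) = 4 + l (M(l) = -3 + (l + 7) = -3 + (7 + l) = 4 + l)
(O(12) - 120)*M(-7) = (4*12² - 120)*(4 - 7) = (4*144 - 120)*(-3) = (576 - 120)*(-3) = 456*(-3) = -1368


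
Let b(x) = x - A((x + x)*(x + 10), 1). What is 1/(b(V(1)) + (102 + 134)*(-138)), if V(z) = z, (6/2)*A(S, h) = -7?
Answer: -3/97694 ≈ -3.0708e-5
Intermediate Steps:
A(S, h) = -7/3 (A(S, h) = (⅓)*(-7) = -7/3)
b(x) = 7/3 + x (b(x) = x - 1*(-7/3) = x + 7/3 = 7/3 + x)
1/(b(V(1)) + (102 + 134)*(-138)) = 1/((7/3 + 1) + (102 + 134)*(-138)) = 1/(10/3 + 236*(-138)) = 1/(10/3 - 32568) = 1/(-97694/3) = -3/97694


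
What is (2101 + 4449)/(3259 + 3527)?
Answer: 3275/3393 ≈ 0.96522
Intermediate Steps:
(2101 + 4449)/(3259 + 3527) = 6550/6786 = 6550*(1/6786) = 3275/3393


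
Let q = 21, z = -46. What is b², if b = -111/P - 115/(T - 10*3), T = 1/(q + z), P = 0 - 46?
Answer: 46488103321/1193426116 ≈ 38.953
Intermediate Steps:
P = -46
T = -1/25 (T = 1/(21 - 46) = 1/(-25) = -1/25 ≈ -0.040000)
b = 215611/34546 (b = -111/(-46) - 115/(-1/25 - 10*3) = -111*(-1/46) - 115/(-1/25 - 1*30) = 111/46 - 115/(-1/25 - 30) = 111/46 - 115/(-751/25) = 111/46 - 115*(-25/751) = 111/46 + 2875/751 = 215611/34546 ≈ 6.2413)
b² = (215611/34546)² = 46488103321/1193426116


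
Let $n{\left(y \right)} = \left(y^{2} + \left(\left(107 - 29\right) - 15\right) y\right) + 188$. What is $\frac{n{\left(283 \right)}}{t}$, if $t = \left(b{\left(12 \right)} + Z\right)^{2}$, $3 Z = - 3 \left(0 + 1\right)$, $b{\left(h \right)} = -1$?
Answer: $\frac{49053}{2} \approx 24527.0$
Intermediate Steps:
$n{\left(y \right)} = 188 + y^{2} + 63 y$ ($n{\left(y \right)} = \left(y^{2} + \left(78 - 15\right) y\right) + 188 = \left(y^{2} + 63 y\right) + 188 = 188 + y^{2} + 63 y$)
$Z = -1$ ($Z = \frac{\left(-3\right) \left(0 + 1\right)}{3} = \frac{\left(-3\right) 1}{3} = \frac{1}{3} \left(-3\right) = -1$)
$t = 4$ ($t = \left(-1 - 1\right)^{2} = \left(-2\right)^{2} = 4$)
$\frac{n{\left(283 \right)}}{t} = \frac{188 + 283^{2} + 63 \cdot 283}{4} = \left(188 + 80089 + 17829\right) \frac{1}{4} = 98106 \cdot \frac{1}{4} = \frac{49053}{2}$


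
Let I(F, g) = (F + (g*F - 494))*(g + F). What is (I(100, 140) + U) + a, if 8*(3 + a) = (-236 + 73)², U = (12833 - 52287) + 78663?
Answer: 26463737/8 ≈ 3.3080e+6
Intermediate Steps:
I(F, g) = (F + g)*(-494 + F + F*g) (I(F, g) = (F + (F*g - 494))*(F + g) = (F + (-494 + F*g))*(F + g) = (-494 + F + F*g)*(F + g) = (F + g)*(-494 + F + F*g))
U = 39209 (U = -39454 + 78663 = 39209)
a = 26545/8 (a = -3 + (-236 + 73)²/8 = -3 + (⅛)*(-163)² = -3 + (⅛)*26569 = -3 + 26569/8 = 26545/8 ≈ 3318.1)
(I(100, 140) + U) + a = ((100² - 494*100 - 494*140 + 100*140 + 100*140² + 140*100²) + 39209) + 26545/8 = ((10000 - 49400 - 69160 + 14000 + 100*19600 + 140*10000) + 39209) + 26545/8 = ((10000 - 49400 - 69160 + 14000 + 1960000 + 1400000) + 39209) + 26545/8 = (3265440 + 39209) + 26545/8 = 3304649 + 26545/8 = 26463737/8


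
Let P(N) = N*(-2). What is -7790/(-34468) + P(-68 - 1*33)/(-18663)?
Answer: 69211117/321638142 ≈ 0.21518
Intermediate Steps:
P(N) = -2*N
-7790/(-34468) + P(-68 - 1*33)/(-18663) = -7790/(-34468) - 2*(-68 - 1*33)/(-18663) = -7790*(-1/34468) - 2*(-68 - 33)*(-1/18663) = 3895/17234 - 2*(-101)*(-1/18663) = 3895/17234 + 202*(-1/18663) = 3895/17234 - 202/18663 = 69211117/321638142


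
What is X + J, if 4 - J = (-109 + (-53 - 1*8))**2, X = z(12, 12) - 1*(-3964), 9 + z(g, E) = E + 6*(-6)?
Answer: -24965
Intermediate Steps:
z(g, E) = -45 + E (z(g, E) = -9 + (E + 6*(-6)) = -9 + (E - 36) = -9 + (-36 + E) = -45 + E)
X = 3931 (X = (-45 + 12) - 1*(-3964) = -33 + 3964 = 3931)
J = -28896 (J = 4 - (-109 + (-53 - 1*8))**2 = 4 - (-109 + (-53 - 8))**2 = 4 - (-109 - 61)**2 = 4 - 1*(-170)**2 = 4 - 1*28900 = 4 - 28900 = -28896)
X + J = 3931 - 28896 = -24965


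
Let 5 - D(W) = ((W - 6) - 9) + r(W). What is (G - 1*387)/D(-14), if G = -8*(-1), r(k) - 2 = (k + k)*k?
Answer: 379/360 ≈ 1.0528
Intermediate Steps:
r(k) = 2 + 2*k² (r(k) = 2 + (k + k)*k = 2 + (2*k)*k = 2 + 2*k²)
D(W) = 18 - W - 2*W² (D(W) = 5 - (((W - 6) - 9) + (2 + 2*W²)) = 5 - (((-6 + W) - 9) + (2 + 2*W²)) = 5 - ((-15 + W) + (2 + 2*W²)) = 5 - (-13 + W + 2*W²) = 5 + (13 - W - 2*W²) = 18 - W - 2*W²)
G = 8
(G - 1*387)/D(-14) = (8 - 1*387)/(18 - 1*(-14) - 2*(-14)²) = (8 - 387)/(18 + 14 - 2*196) = -379/(18 + 14 - 392) = -379/(-360) = -379*(-1/360) = 379/360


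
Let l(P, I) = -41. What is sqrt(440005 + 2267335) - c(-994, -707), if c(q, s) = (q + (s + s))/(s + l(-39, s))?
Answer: -602/187 + 2*sqrt(676835) ≈ 1642.2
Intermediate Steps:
c(q, s) = (q + 2*s)/(-41 + s) (c(q, s) = (q + (s + s))/(s - 41) = (q + 2*s)/(-41 + s))
sqrt(440005 + 2267335) - c(-994, -707) = sqrt(440005 + 2267335) - (-994 + 2*(-707))/(-41 - 707) = sqrt(2707340) - (-994 - 1414)/(-748) = 2*sqrt(676835) - (-1)*(-2408)/748 = 2*sqrt(676835) - 1*602/187 = 2*sqrt(676835) - 602/187 = -602/187 + 2*sqrt(676835)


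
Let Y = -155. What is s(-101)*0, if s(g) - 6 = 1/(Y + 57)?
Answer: 0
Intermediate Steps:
s(g) = 587/98 (s(g) = 6 + 1/(-155 + 57) = 6 + 1/(-98) = 6 - 1/98 = 587/98)
s(-101)*0 = (587/98)*0 = 0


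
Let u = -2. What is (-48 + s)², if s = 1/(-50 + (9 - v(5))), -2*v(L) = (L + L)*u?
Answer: 5997601/2601 ≈ 2305.9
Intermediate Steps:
v(L) = 2*L (v(L) = -(L + L)*(-2)/2 = -2*L*(-2)/2 = -(-2)*L = 2*L)
s = -1/51 (s = 1/(-50 + (9 - 2*5)) = 1/(-50 + (9 - 1*10)) = 1/(-50 + (9 - 10)) = 1/(-50 - 1) = 1/(-51) = -1/51 ≈ -0.019608)
(-48 + s)² = (-48 - 1/51)² = (-2449/51)² = 5997601/2601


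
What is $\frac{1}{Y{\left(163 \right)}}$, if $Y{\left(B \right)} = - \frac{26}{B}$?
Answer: $- \frac{163}{26} \approx -6.2692$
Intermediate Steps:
$\frac{1}{Y{\left(163 \right)}} = \frac{1}{\left(-26\right) \frac{1}{163}} = \frac{1}{- \frac{26}{163}} = - \frac{163}{26}$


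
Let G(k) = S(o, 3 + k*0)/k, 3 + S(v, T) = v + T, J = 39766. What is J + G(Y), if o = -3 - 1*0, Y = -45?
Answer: 596491/15 ≈ 39766.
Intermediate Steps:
o = -3 (o = -3 + 0 = -3)
S(v, T) = -3 + T + v (S(v, T) = -3 + (v + T) = -3 + (T + v) = -3 + T + v)
G(k) = -3/k (G(k) = (-3 + (3 + k*0) - 3)/k = (-3 + (3 + 0) - 3)/k = (-3 + 3 - 3)/k = -3/k)
J + G(Y) = 39766 - 3/(-45) = 39766 - 3*(-1/45) = 39766 + 1/15 = 596491/15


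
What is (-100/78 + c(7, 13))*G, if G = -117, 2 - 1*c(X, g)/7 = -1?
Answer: -2307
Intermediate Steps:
c(X, g) = 21 (c(X, g) = 14 - 7*(-1) = 14 + 7 = 21)
(-100/78 + c(7, 13))*G = (-100/78 + 21)*(-117) = (-100*1/78 + 21)*(-117) = (-50/39 + 21)*(-117) = (769/39)*(-117) = -2307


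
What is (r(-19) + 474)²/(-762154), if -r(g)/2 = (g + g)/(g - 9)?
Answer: -10883401/37345546 ≈ -0.29142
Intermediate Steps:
r(g) = -4*g/(-9 + g) (r(g) = -2*(g + g)/(g - 9) = -2*2*g/(-9 + g) = -4*g/(-9 + g))
(r(-19) + 474)²/(-762154) = (-4*(-19)/(-9 - 19) + 474)²/(-762154) = (-4*(-19)/(-28) + 474)²*(-1/762154) = (-4*(-19)*(-1/28) + 474)²*(-1/762154) = (-19/7 + 474)²*(-1/762154) = (3299/7)²*(-1/762154) = (10883401/49)*(-1/762154) = -10883401/37345546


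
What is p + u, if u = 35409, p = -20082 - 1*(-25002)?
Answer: 40329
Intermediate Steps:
p = 4920 (p = -20082 + 25002 = 4920)
p + u = 4920 + 35409 = 40329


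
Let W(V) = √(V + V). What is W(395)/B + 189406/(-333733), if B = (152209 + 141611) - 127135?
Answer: -189406/333733 + √790/166685 ≈ -0.56737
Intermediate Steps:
B = 166685 (B = 293820 - 127135 = 166685)
W(V) = √2*√V (W(V) = √(2*V) = √2*√V)
W(395)/B + 189406/(-333733) = (√2*√395)/166685 + 189406/(-333733) = √790*(1/166685) + 189406*(-1/333733) = √790/166685 - 189406/333733 = -189406/333733 + √790/166685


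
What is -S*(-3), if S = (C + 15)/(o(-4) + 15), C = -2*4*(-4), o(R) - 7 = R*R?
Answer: 141/38 ≈ 3.7105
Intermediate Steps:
o(R) = 7 + R² (o(R) = 7 + R*R = 7 + R²)
C = 32 (C = -8*(-4) = 32)
S = 47/38 (S = (32 + 15)/((7 + (-4)²) + 15) = 47/((7 + 16) + 15) = 47/(23 + 15) = 47/38 ≈ 1.2368)
-S*(-3) = -1*47/38*(-3) = -47/38*(-3) = 141/38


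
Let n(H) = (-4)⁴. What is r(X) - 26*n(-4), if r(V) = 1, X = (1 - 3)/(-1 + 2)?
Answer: -6655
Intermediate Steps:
n(H) = 256
X = -2 (X = -2/1 = -2*1 = -2)
r(X) - 26*n(-4) = 1 - 26*256 = 1 - 6656 = -6655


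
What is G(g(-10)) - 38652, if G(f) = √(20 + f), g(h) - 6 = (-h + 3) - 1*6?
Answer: -38652 + √33 ≈ -38646.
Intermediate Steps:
g(h) = 3 - h (g(h) = 6 + ((-h + 3) - 1*6) = 6 + ((3 - h) - 6) = 6 + (-3 - h) = 3 - h)
G(g(-10)) - 38652 = √(20 + (3 - 1*(-10))) - 38652 = √(20 + (3 + 10)) - 38652 = √(20 + 13) - 38652 = √33 - 38652 = -38652 + √33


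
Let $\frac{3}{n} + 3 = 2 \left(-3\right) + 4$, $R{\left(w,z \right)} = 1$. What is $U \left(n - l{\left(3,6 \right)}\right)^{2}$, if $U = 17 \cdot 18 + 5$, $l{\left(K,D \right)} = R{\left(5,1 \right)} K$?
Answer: $\frac{100764}{25} \approx 4030.6$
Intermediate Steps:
$l{\left(K,D \right)} = K$ ($l{\left(K,D \right)} = 1 K = K$)
$n = - \frac{3}{5}$ ($n = \frac{3}{-3 + \left(2 \left(-3\right) + 4\right)} = \frac{3}{-3 + \left(-6 + 4\right)} = \frac{3}{-3 - 2} = \frac{3}{-5} = 3 \left(- \frac{1}{5}\right) = - \frac{3}{5} \approx -0.6$)
$U = 311$ ($U = 306 + 5 = 311$)
$U \left(n - l{\left(3,6 \right)}\right)^{2} = 311 \left(- \frac{3}{5} - 3\right)^{2} = 311 \left(- \frac{18}{5}\right)^{2} = 311 \cdot \frac{324}{25} = \frac{100764}{25}$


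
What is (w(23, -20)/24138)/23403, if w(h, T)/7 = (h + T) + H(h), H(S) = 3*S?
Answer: 28/31383423 ≈ 8.9219e-7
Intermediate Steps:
w(h, T) = 7*T + 28*h (w(h, T) = 7*((h + T) + 3*h) = 7*((T + h) + 3*h) = 7*(T + 4*h) = 7*T + 28*h)
(w(23, -20)/24138)/23403 = ((7*(-20) + 28*23)/24138)/23403 = ((-140 + 644)*(1/24138))*(1/23403) = (504*(1/24138))*(1/23403) = (28/1341)*(1/23403) = 28/31383423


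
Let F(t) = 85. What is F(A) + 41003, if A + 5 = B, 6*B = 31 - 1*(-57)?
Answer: 41088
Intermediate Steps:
B = 44/3 (B = (31 - 1*(-57))/6 = (31 + 57)/6 = (1/6)*88 = 44/3 ≈ 14.667)
A = 29/3 (A = -5 + 44/3 = 29/3 ≈ 9.6667)
F(A) + 41003 = 85 + 41003 = 41088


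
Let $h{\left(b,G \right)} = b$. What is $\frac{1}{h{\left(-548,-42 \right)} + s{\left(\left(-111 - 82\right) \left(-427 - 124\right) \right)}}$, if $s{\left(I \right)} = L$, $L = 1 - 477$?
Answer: $- \frac{1}{1024} \approx -0.00097656$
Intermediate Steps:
$L = -476$
$s{\left(I \right)} = -476$
$\frac{1}{h{\left(-548,-42 \right)} + s{\left(\left(-111 - 82\right) \left(-427 - 124\right) \right)}} = \frac{1}{-548 - 476} = \frac{1}{-1024} = - \frac{1}{1024}$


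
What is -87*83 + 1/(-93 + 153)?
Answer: -433259/60 ≈ -7221.0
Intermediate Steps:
-87*83 + 1/(-93 + 153) = -7221 + 1/60 = -433259/60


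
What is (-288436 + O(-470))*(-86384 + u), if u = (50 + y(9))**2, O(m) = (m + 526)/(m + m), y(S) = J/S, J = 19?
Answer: 17013759970066/705 ≈ 2.4133e+10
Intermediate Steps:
y(S) = 19/S
O(m) = (526 + m)/(2*m) (O(m) = (526 + m)/((2*m)) = (526 + m)*(1/(2*m)) = (526 + m)/(2*m))
u = 219961/81 (u = (50 + 19/9)**2 = (469/9)**2 = 219961/81 ≈ 2715.6)
(-288436 + O(-470))*(-86384 + u) = (-288436 + (1/2)*(526 - 470)/(-470))*(-86384 + 219961/81) = (-288436 + (1/2)*(-1/470)*56)*(-6777143/81) = (-288436 - 14/235)*(-6777143/81) = -67782474/235*(-6777143/81) = 17013759970066/705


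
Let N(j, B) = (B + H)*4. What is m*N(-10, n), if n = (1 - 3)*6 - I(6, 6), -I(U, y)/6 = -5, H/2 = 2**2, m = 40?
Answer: -5440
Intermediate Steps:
H = 8 (H = 2*2**2 = 2*4 = 8)
I(U, y) = 30 (I(U, y) = -6*(-5) = 30)
n = -42 (n = (1 - 3)*6 - 1*30 = -2*6 - 30 = -12 - 30 = -42)
N(j, B) = 32 + 4*B (N(j, B) = (B + 8)*4 = (8 + B)*4 = 32 + 4*B)
m*N(-10, n) = 40*(32 + 4*(-42)) = 40*(32 - 168) = 40*(-136) = -5440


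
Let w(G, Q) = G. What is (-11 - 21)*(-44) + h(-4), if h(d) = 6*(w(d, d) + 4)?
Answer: 1408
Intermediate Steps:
h(d) = 24 + 6*d (h(d) = 6*(d + 4) = 6*(4 + d) = 24 + 6*d)
(-11 - 21)*(-44) + h(-4) = (-11 - 21)*(-44) + (24 + 6*(-4)) = -32*(-44) + (24 - 24) = 1408 + 0 = 1408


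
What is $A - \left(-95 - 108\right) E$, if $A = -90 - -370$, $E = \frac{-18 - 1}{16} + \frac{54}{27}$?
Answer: $\frac{7119}{16} \approx 444.94$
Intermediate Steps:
$E = \frac{13}{16}$ ($E = \left(-18 - 1\right) \frac{1}{16} + 54 \cdot \frac{1}{27} = \left(-19\right) \frac{1}{16} + 2 = - \frac{19}{16} + 2 = \frac{13}{16} \approx 0.8125$)
$A = 280$ ($A = -90 + 370 = 280$)
$A - \left(-95 - 108\right) E = 280 - \left(-95 - 108\right) \frac{13}{16} = 280 - \left(-203\right) \frac{13}{16} = 280 - - \frac{2639}{16} = 280 + \frac{2639}{16} = \frac{7119}{16}$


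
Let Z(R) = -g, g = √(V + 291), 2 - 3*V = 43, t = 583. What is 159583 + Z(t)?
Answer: 159583 - 8*√39/3 ≈ 1.5957e+5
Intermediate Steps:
V = -41/3 (V = ⅔ - ⅓*43 = ⅔ - 43/3 = -41/3 ≈ -13.667)
g = 8*√39/3 (g = √(-41/3 + 291) = √(832/3) = 8*√39/3 ≈ 16.653)
Z(R) = -8*√39/3
159583 + Z(t) = 159583 - 8*√39/3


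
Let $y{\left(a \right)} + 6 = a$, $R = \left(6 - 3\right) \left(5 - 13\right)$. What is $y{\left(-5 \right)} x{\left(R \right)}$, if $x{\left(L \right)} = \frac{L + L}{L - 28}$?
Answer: $- \frac{132}{13} \approx -10.154$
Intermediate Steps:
$R = -24$ ($R = 3 \left(-8\right) = -24$)
$y{\left(a \right)} = -6 + a$
$x{\left(L \right)} = \frac{2 L}{-28 + L}$ ($x{\left(L \right)} = \frac{2 L}{L - 28} = \frac{2 L}{-28 + L}$)
$y{\left(-5 \right)} x{\left(R \right)} = \left(-6 - 5\right) 2 \left(-24\right) \frac{1}{-28 - 24} = - 11 \cdot 2 \left(-24\right) \frac{1}{-52} = - 11 \cdot 2 \left(-24\right) \left(- \frac{1}{52}\right) = \left(-11\right) \frac{12}{13} = - \frac{132}{13}$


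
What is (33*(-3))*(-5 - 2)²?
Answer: -4851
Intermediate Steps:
(33*(-3))*(-5 - 2)² = -99*(-7)² = -99*49 = -4851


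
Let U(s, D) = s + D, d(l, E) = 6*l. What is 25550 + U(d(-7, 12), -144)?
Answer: 25364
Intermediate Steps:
U(s, D) = D + s
25550 + U(d(-7, 12), -144) = 25550 + (-144 + 6*(-7)) = 25550 + (-144 - 42) = 25550 - 186 = 25364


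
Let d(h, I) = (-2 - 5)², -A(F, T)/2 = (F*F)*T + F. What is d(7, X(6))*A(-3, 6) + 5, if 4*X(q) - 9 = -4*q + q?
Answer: -4993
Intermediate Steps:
A(F, T) = -2*F - 2*T*F² (A(F, T) = -2*((F*F)*T + F) = -2*(F²*T + F) = -2*(T*F² + F) = -2*(F + T*F²) = -2*F - 2*T*F²)
X(q) = 9/4 - 3*q/4 (X(q) = 9/4 + (-4*q + q)/4 = 9/4 + (-3*q)/4 = 9/4 - 3*q/4)
d(h, I) = 49 (d(h, I) = (-7)² = 49)
d(7, X(6))*A(-3, 6) + 5 = 49*(-2*(-3)*(1 - 3*6)) + 5 = 49*(-2*(-3)*(1 - 18)) + 5 = 49*(-2*(-3)*(-17)) + 5 = 49*(-102) + 5 = -4998 + 5 = -4993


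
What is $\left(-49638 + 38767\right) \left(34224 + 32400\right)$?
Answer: $-724269504$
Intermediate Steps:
$\left(-49638 + 38767\right) \left(34224 + 32400\right) = \left(-10871\right) 66624 = -724269504$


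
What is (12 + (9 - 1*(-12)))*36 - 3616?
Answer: -2428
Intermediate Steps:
(12 + (9 - 1*(-12)))*36 - 3616 = (12 + (9 + 12))*36 - 3616 = (12 + 21)*36 - 3616 = 33*36 - 3616 = 1188 - 3616 = -2428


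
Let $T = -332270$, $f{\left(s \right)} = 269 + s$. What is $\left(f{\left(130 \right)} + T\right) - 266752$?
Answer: $-598623$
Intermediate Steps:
$\left(f{\left(130 \right)} + T\right) - 266752 = \left(\left(269 + 130\right) - 332270\right) - 266752 = \left(399 - 332270\right) - 266752 = -331871 - 266752 = -598623$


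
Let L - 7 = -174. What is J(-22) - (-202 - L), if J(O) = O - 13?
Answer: 0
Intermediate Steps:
L = -167 (L = 7 - 174 = -167)
J(O) = -13 + O
J(-22) - (-202 - L) = (-13 - 22) - (-202 - 1*(-167)) = -35 - (-202 + 167) = -35 - 1*(-35) = -35 + 35 = 0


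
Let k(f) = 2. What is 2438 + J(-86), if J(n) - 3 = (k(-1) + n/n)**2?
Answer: 2450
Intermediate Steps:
J(n) = 12 (J(n) = 3 + (2 + n/n)**2 = 3 + (2 + 1)**2 = 3 + 3**2 = 3 + 9 = 12)
2438 + J(-86) = 2438 + 12 = 2450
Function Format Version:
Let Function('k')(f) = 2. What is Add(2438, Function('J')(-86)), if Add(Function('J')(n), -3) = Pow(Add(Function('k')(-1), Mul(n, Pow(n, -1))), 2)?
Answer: 2450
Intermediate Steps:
Function('J')(n) = 12 (Function('J')(n) = Add(3, Pow(Add(2, Mul(n, Pow(n, -1))), 2)) = Add(3, Pow(Add(2, 1), 2)) = Add(3, Pow(3, 2)) = Add(3, 9) = 12)
Add(2438, Function('J')(-86)) = Add(2438, 12) = 2450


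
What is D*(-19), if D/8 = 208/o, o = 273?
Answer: -2432/21 ≈ -115.81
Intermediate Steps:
D = 128/21 (D = 8*(208/273) = 8*(208*(1/273)) = 8*(16/21) = 128/21 ≈ 6.0952)
D*(-19) = (128/21)*(-19) = -2432/21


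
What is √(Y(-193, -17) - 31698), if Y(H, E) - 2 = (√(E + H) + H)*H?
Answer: √(5553 - 193*I*√210) ≈ 76.716 - 18.229*I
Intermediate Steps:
Y(H, E) = 2 + H*(H + √(E + H)) (Y(H, E) = 2 + (√(E + H) + H)*H = 2 + (H + √(E + H))*H = 2 + H*(H + √(E + H)))
√(Y(-193, -17) - 31698) = √((2 + (-193)² - 193*√(-17 - 193)) - 31698) = √((2 + 37249 - 193*I*√210) - 31698) = √((37251 - 193*I*√210) - 31698) = √(5553 - 193*I*√210)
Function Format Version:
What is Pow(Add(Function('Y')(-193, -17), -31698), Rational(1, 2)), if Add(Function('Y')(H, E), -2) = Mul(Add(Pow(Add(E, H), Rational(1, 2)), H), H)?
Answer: Pow(Add(5553, Mul(-193, I, Pow(210, Rational(1, 2)))), Rational(1, 2)) ≈ Add(76.716, Mul(-18.229, I))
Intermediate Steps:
Function('Y')(H, E) = Add(2, Mul(H, Add(H, Pow(Add(E, H), Rational(1, 2))))) (Function('Y')(H, E) = Add(2, Mul(Add(Pow(Add(E, H), Rational(1, 2)), H), H)) = Add(2, Mul(Add(H, Pow(Add(E, H), Rational(1, 2))), H)) = Add(2, Mul(H, Add(H, Pow(Add(E, H), Rational(1, 2))))))
Pow(Add(Function('Y')(-193, -17), -31698), Rational(1, 2)) = Pow(Add(Add(2, Pow(-193, 2), Mul(-193, Pow(Add(-17, -193), Rational(1, 2)))), -31698), Rational(1, 2)) = Pow(Add(Add(2, 37249, Mul(-193, Pow(-210, Rational(1, 2)))), -31698), Rational(1, 2)) = Pow(Add(Add(2, 37249, Mul(-193, Mul(I, Pow(210, Rational(1, 2))))), -31698), Rational(1, 2)) = Pow(Add(Add(2, 37249, Mul(-193, I, Pow(210, Rational(1, 2)))), -31698), Rational(1, 2)) = Pow(Add(Add(37251, Mul(-193, I, Pow(210, Rational(1, 2)))), -31698), Rational(1, 2)) = Pow(Add(5553, Mul(-193, I, Pow(210, Rational(1, 2)))), Rational(1, 2))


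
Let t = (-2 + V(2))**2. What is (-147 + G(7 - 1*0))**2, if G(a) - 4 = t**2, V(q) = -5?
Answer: 5098564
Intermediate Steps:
t = 49 (t = (-2 - 5)**2 = (-7)**2 = 49)
G(a) = 2405 (G(a) = 4 + 49**2 = 4 + 2401 = 2405)
(-147 + G(7 - 1*0))**2 = (-147 + 2405)**2 = 2258**2 = 5098564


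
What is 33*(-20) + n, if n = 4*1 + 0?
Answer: -656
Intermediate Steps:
n = 4 (n = 4 + 0 = 4)
33*(-20) + n = 33*(-20) + 4 = -660 + 4 = -656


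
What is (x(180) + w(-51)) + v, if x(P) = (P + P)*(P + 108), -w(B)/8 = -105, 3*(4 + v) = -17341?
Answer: 296207/3 ≈ 98736.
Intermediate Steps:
v = -17353/3 (v = -4 + (⅓)*(-17341) = -4 - 17341/3 = -17353/3 ≈ -5784.3)
w(B) = 840 (w(B) = -8*(-105) = 840)
x(P) = 2*P*(108 + P) (x(P) = (2*P)*(108 + P) = 2*P*(108 + P))
(x(180) + w(-51)) + v = (2*180*(108 + 180) + 840) - 17353/3 = (2*180*288 + 840) - 17353/3 = (103680 + 840) - 17353/3 = 104520 - 17353/3 = 296207/3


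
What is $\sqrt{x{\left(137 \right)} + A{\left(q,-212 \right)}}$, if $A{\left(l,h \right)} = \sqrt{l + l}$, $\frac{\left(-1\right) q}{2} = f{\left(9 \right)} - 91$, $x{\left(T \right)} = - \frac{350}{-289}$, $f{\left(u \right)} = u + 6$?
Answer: $\frac{\sqrt{350 + 1156 \sqrt{19}}}{17} \approx 4.3182$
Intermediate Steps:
$f{\left(u \right)} = 6 + u$
$x{\left(T \right)} = \frac{350}{289}$ ($x{\left(T \right)} = \left(-350\right) \left(- \frac{1}{289}\right) = \frac{350}{289}$)
$q = 152$ ($q = - 2 \left(\left(6 + 9\right) - 91\right) = - 2 \left(15 - 91\right) = \left(-2\right) \left(-76\right) = 152$)
$A{\left(l,h \right)} = \sqrt{2} \sqrt{l}$ ($A{\left(l,h \right)} = \sqrt{2 l} = \sqrt{2} \sqrt{l}$)
$\sqrt{x{\left(137 \right)} + A{\left(q,-212 \right)}} = \sqrt{\frac{350}{289} + \sqrt{2} \sqrt{152}} = \sqrt{\frac{350}{289} + \sqrt{2} \cdot 2 \sqrt{38}} = \sqrt{\frac{350}{289} + 4 \sqrt{19}}$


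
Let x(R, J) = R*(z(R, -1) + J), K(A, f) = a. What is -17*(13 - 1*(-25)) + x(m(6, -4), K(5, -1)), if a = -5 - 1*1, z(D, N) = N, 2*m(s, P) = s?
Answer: -667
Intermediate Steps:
m(s, P) = s/2
a = -6 (a = -5 - 1 = -6)
K(A, f) = -6
x(R, J) = R*(-1 + J)
-17*(13 - 1*(-25)) + x(m(6, -4), K(5, -1)) = -17*(13 - 1*(-25)) + ((½)*6)*(-1 - 6) = -17*(13 + 25) + 3*(-7) = -17*38 - 21 = -646 - 21 = -667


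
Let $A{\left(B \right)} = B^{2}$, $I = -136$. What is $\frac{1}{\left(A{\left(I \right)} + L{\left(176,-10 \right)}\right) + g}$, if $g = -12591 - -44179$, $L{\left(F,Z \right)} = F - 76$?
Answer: $\frac{1}{50184} \approx 1.9927 \cdot 10^{-5}$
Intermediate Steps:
$L{\left(F,Z \right)} = -76 + F$
$g = 31588$ ($g = -12591 + 44179 = 31588$)
$\frac{1}{\left(A{\left(I \right)} + L{\left(176,-10 \right)}\right) + g} = \frac{1}{\left(\left(-136\right)^{2} + \left(-76 + 176\right)\right) + 31588} = \frac{1}{\left(18496 + 100\right) + 31588} = \frac{1}{18596 + 31588} = \frac{1}{50184}$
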